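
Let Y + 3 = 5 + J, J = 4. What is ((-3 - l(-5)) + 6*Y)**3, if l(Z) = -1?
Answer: 39304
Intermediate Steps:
Y = 6 (Y = -3 + (5 + 4) = -3 + 9 = 6)
((-3 - l(-5)) + 6*Y)**3 = ((-3 - 1*(-1)) + 6*6)**3 = ((-3 + 1) + 36)**3 = (-2 + 36)**3 = 34**3 = 39304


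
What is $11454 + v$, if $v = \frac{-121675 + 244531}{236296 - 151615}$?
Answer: $\frac{323353010}{28227} \approx 11455.0$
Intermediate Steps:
$v = \frac{40952}{28227}$ ($v = \frac{122856}{84681} = 122856 \cdot \frac{1}{84681} = \frac{40952}{28227} \approx 1.4508$)
$11454 + v = 11454 + \frac{40952}{28227} = \frac{323353010}{28227}$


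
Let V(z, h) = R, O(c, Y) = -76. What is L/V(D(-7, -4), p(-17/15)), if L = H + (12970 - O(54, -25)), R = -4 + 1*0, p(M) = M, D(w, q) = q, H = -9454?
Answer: -898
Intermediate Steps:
R = -4 (R = -4 + 0 = -4)
V(z, h) = -4
L = 3592 (L = -9454 + (12970 - 1*(-76)) = -9454 + (12970 + 76) = -9454 + 13046 = 3592)
L/V(D(-7, -4), p(-17/15)) = 3592/(-4) = 3592*(-¼) = -898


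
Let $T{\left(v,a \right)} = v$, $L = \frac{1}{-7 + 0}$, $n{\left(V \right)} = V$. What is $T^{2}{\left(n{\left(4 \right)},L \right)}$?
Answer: $16$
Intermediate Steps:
$L = - \frac{1}{7}$ ($L = \frac{1}{-7} = - \frac{1}{7} \approx -0.14286$)
$T^{2}{\left(n{\left(4 \right)},L \right)} = 4^{2} = 16$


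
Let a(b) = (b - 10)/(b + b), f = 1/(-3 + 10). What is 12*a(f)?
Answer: -414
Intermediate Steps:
f = 1/7 ≈ 0.14286
a(b) = (-10 + b)/(2*b) (a(b) = (-10 + b)/((2*b)) = (-10 + b)*(1/(2*b)) = (-10 + b)/(2*b))
12*a(f) = 12*((-10 + 1/7)/(2*(1/7))) = 12*((1/2)*7*(-69/7)) = 12*(-69/2) = -414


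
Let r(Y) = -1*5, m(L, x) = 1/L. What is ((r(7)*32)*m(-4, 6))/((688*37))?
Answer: 5/3182 ≈ 0.0015713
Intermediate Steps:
r(Y) = -5
((r(7)*32)*m(-4, 6))/((688*37)) = (-5*32/(-4))/((688*37)) = -160*(-¼)/25456 = 40*(1/25456) = 5/3182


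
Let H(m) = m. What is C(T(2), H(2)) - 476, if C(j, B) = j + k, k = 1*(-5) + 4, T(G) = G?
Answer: -475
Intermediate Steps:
k = -1 (k = -5 + 4 = -1)
C(j, B) = -1 + j (C(j, B) = j - 1 = -1 + j)
C(T(2), H(2)) - 476 = (-1 + 2) - 476 = 1 - 476 = -475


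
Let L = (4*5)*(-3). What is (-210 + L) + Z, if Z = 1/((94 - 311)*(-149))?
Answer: -8729909/32333 ≈ -270.00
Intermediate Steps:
L = -60 (L = 20*(-3) = -60)
Z = 1/32333 (Z = -1/149/(-217) = -1/217*(-1/149) = 1/32333 ≈ 3.0928e-5)
(-210 + L) + Z = (-210 - 60) + 1/32333 = -270 + 1/32333 = -8729909/32333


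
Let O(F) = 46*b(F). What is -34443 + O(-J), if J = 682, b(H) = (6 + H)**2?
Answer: 20986453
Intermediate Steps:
O(F) = 46*(6 + F)**2
-34443 + O(-J) = -34443 + 46*(6 - 1*682)**2 = -34443 + 46*(6 - 682)**2 = -34443 + 46*(-676)**2 = -34443 + 46*456976 = -34443 + 21020896 = 20986453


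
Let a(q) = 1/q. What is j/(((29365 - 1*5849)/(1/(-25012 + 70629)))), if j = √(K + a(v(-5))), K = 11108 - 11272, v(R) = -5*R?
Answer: I*√4099/5363646860 ≈ 1.1937e-8*I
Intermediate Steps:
K = -164
j = I*√4099/5 (j = √(-164 + 1/(-5*(-5))) = √(-164 + 1/25) = √(-4099/25) = I*√4099/5 ≈ 12.805*I)
j/(((29365 - 1*5849)/(1/(-25012 + 70629)))) = (I*√4099/5)/(((29365 - 1*5849)/(1/(-25012 + 70629)))) = (I*√4099/5)/(((29365 - 5849)/(1/45617))) = (I*√4099/5)/((23516/(1/45617))) = (I*√4099/5)/((23516*45617)) = (I*√4099/5)/1072729372 = (I*√4099/5)*(1/1072729372) = I*√4099/5363646860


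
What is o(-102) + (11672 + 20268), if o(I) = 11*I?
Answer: 30818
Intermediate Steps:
o(-102) + (11672 + 20268) = 11*(-102) + (11672 + 20268) = -1122 + 31940 = 30818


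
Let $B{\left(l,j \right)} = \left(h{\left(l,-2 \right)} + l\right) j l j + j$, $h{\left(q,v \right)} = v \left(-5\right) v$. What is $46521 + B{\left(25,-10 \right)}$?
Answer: $59011$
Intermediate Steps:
$h{\left(q,v \right)} = - 5 v^{2}$ ($h{\left(q,v \right)} = - 5 v v = - 5 v^{2}$)
$B{\left(l,j \right)} = j + l j^{2} \left(-20 + l\right)$ ($B{\left(l,j \right)} = \left(- 5 \left(-2\right)^{2} + l\right) j l j + j = \left(\left(-5\right) 4 + l\right) j l j + j = \left(-20 + l\right) j l j + j = j \left(-20 + l\right) l j + j = j l \left(-20 + l\right) j + j = l j^{2} \left(-20 + l\right) + j = j + l j^{2} \left(-20 + l\right)$)
$46521 + B{\left(25,-10 \right)} = 46521 - 10 \left(1 - 10 \cdot 25^{2} - \left(-200\right) 25\right) = 46521 - 10 \left(1 - 6250 + 5000\right) = 46521 - -12490 = 46521 + 12490 = 59011$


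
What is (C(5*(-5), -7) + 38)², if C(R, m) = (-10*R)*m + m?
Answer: 2954961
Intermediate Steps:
C(R, m) = m - 10*R*m (C(R, m) = -10*R*m + m = m - 10*R*m)
(C(5*(-5), -7) + 38)² = (-7*(1 - 50*(-5)) + 38)² = (-7*(1 - 10*(-25)) + 38)² = (-7*(1 + 250) + 38)² = (-7*251 + 38)² = (-1757 + 38)² = (-1719)² = 2954961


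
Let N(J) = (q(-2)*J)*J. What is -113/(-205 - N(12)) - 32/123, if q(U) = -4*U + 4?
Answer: -47957/237759 ≈ -0.20170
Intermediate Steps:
q(U) = 4 - 4*U
N(J) = 12*J**2 (N(J) = ((4 - 4*(-2))*J)*J = ((4 + 8)*J)*J = (12*J)*J = 12*J**2)
-113/(-205 - N(12)) - 32/123 = -113/(-205 - 12*12**2) - 32/123 = -113/(-205 - 12*144) - 32*1/123 = -113/(-205 - 1*1728) - 32/123 = -113/(-205 - 1728) - 32/123 = -113/(-1933) - 32/123 = -113*(-1/1933) - 32/123 = 113/1933 - 32/123 = -47957/237759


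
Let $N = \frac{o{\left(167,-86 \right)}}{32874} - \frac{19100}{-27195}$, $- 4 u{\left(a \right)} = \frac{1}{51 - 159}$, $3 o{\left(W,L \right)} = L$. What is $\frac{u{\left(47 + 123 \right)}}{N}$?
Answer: $\frac{9933427}{3010146288} \approx 0.0033$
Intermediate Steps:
$o{\left(W,L \right)} = \frac{L}{3}$
$u{\left(a \right)} = \frac{1}{432}$ ($u{\left(a \right)} = - \frac{1}{4 \left(51 - 159\right)} = - \frac{1}{4 \left(-108\right)} = \left(- \frac{1}{4}\right) \left(- \frac{1}{108}\right) = \frac{1}{432}$)
$N = \frac{62711381}{89400843}$ ($N = \frac{\frac{1}{3} \left(-86\right)}{32874} - \frac{19100}{-27195} = \left(- \frac{86}{3}\right) \frac{1}{32874} - - \frac{3820}{5439} = - \frac{43}{49311} + \frac{3820}{5439} = \frac{62711381}{89400843} \approx 0.70146$)
$\frac{u{\left(47 + 123 \right)}}{N} = \frac{1}{432 \cdot \frac{62711381}{89400843}} = \frac{1}{432} \cdot \frac{89400843}{62711381} = \frac{9933427}{3010146288}$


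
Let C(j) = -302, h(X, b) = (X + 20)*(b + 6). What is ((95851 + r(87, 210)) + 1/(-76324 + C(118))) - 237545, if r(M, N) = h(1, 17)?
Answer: -10820434087/76626 ≈ -1.4121e+5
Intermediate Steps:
h(X, b) = (6 + b)*(20 + X) (h(X, b) = (20 + X)*(6 + b) = (6 + b)*(20 + X))
r(M, N) = 483 (r(M, N) = 120 + 6*1 + 20*17 + 1*17 = 120 + 6 + 340 + 17 = 483)
((95851 + r(87, 210)) + 1/(-76324 + C(118))) - 237545 = ((95851 + 483) + 1/(-76324 - 302)) - 237545 = (96334 + 1/(-76626)) - 237545 = (96334 - 1/76626) - 237545 = 7381689083/76626 - 237545 = -10820434087/76626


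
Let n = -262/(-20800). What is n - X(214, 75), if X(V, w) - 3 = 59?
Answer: -644669/10400 ≈ -61.987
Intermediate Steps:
X(V, w) = 62 (X(V, w) = 3 + 59 = 62)
n = 131/10400 (n = -262*(-1/20800) = 131/10400 ≈ 0.012596)
n - X(214, 75) = 131/10400 - 1*62 = 131/10400 - 62 = -644669/10400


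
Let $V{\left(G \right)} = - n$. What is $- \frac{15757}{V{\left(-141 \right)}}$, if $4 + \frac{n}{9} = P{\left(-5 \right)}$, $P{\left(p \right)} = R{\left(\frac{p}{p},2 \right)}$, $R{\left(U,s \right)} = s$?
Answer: $- \frac{15757}{18} \approx -875.39$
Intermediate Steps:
$P{\left(p \right)} = 2$
$n = -18$ ($n = -36 + 9 \cdot 2 = -36 + 18 = -18$)
$V{\left(G \right)} = 18$ ($V{\left(G \right)} = \left(-1\right) \left(-18\right) = 18$)
$- \frac{15757}{V{\left(-141 \right)}} = - \frac{15757}{18}$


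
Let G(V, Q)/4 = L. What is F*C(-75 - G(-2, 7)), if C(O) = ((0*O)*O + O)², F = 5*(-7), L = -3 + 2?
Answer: -176435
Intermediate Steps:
L = -1
G(V, Q) = -4 (G(V, Q) = 4*(-1) = -4)
F = -35
C(O) = O² (C(O) = (0*O + O)² = (0 + O)² = O²)
F*C(-75 - G(-2, 7)) = -35*(-75 - 1*(-4))² = -35*(-75 + 4)² = -35*(-71)² = -35*5041 = -176435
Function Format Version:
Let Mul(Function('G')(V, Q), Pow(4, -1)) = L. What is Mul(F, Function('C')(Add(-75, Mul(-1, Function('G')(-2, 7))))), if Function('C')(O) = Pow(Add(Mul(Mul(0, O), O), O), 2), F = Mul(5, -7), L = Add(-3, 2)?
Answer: -176435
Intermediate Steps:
L = -1
Function('G')(V, Q) = -4 (Function('G')(V, Q) = Mul(4, -1) = -4)
F = -35
Function('C')(O) = Pow(O, 2) (Function('C')(O) = Pow(Add(Mul(0, O), O), 2) = Pow(Add(0, O), 2) = Pow(O, 2))
Mul(F, Function('C')(Add(-75, Mul(-1, Function('G')(-2, 7))))) = Mul(-35, Pow(Add(-75, Mul(-1, -4)), 2)) = Mul(-35, Pow(Add(-75, 4), 2)) = Mul(-35, Pow(-71, 2)) = Mul(-35, 5041) = -176435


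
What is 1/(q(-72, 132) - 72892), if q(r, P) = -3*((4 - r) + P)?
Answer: -1/73516 ≈ -1.3602e-5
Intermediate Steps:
q(r, P) = -12 - 3*P + 3*r (q(r, P) = -3*(4 + P - r) = -12 - 3*P + 3*r)
1/(q(-72, 132) - 72892) = 1/((-12 - 3*132 + 3*(-72)) - 72892) = 1/((-12 - 396 - 216) - 72892) = 1/(-624 - 72892) = 1/(-73516) = -1/73516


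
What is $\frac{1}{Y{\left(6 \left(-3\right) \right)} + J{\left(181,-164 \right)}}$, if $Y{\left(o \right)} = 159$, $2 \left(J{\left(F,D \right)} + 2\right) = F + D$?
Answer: $\frac{2}{331} \approx 0.0060423$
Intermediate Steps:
$J{\left(F,D \right)} = -2 + \frac{D}{2} + \frac{F}{2}$ ($J{\left(F,D \right)} = -2 + \frac{F + D}{2} = -2 + \frac{D + F}{2} = -2 + \left(\frac{D}{2} + \frac{F}{2}\right) = -2 + \frac{D}{2} + \frac{F}{2}$)
$\frac{1}{Y{\left(6 \left(-3\right) \right)} + J{\left(181,-164 \right)}} = \frac{1}{159 + \left(-2 + \frac{1}{2} \left(-164\right) + \frac{1}{2} \cdot 181\right)} = \frac{1}{159 - - \frac{13}{2}} = \frac{1}{159 + \frac{13}{2}} = \frac{1}{\frac{331}{2}} = \frac{2}{331}$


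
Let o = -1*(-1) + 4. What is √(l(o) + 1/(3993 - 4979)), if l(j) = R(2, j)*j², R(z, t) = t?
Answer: √121523514/986 ≈ 11.180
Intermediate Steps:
o = 5 (o = 1 + 4 = 5)
l(j) = j³ (l(j) = j*j² = j³)
√(l(o) + 1/(3993 - 4979)) = √(5³ + 1/(3993 - 4979)) = √(125 + 1/(-986)) = √(125 - 1/986) = √(123249/986) = √121523514/986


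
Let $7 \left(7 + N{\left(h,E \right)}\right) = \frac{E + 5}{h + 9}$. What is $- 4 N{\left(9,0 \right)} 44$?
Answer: $\frac{77176}{63} \approx 1225.0$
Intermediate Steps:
$N{\left(h,E \right)} = -7 + \frac{5 + E}{7 \left(9 + h\right)}$ ($N{\left(h,E \right)} = -7 + \frac{\left(E + 5\right) \frac{1}{h + 9}}{7} = -7 + \frac{\left(5 + E\right) \frac{1}{9 + h}}{7} = -7 + \frac{\frac{1}{9 + h} \left(5 + E\right)}{7} = -7 + \frac{5 + E}{7 \left(9 + h\right)}$)
$- 4 N{\left(9,0 \right)} 44 = - 4 \frac{-436 + 0 - 441}{7 \left(9 + 9\right)} 44 = - 4 \frac{-436 + 0 - 441}{7 \cdot 18} \cdot 44 = - 4 \cdot \frac{1}{7} \cdot \frac{1}{18} \left(-877\right) 44 = \left(-4\right) \left(- \frac{877}{126}\right) 44 = \frac{1754}{63} \cdot 44 = \frac{77176}{63}$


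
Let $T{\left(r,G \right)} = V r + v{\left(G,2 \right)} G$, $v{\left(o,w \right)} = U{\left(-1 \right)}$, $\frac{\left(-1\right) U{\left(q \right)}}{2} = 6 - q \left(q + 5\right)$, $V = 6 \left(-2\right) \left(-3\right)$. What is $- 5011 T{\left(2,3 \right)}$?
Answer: $-60132$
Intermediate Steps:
$V = 36$ ($V = \left(-12\right) \left(-3\right) = 36$)
$U{\left(q \right)} = -12 + 2 q \left(5 + q\right)$ ($U{\left(q \right)} = - 2 \left(6 - q \left(q + 5\right)\right) = - 2 \left(6 - q \left(5 + q\right)\right) = -12 + 2 q \left(5 + q\right)$)
$v{\left(o,w \right)} = -20$ ($v{\left(o,w \right)} = -12 + 2 \left(-1\right)^{2} + 10 \left(-1\right) = -12 + 2 \cdot 1 - 10 = -12 + 2 - 10 = -20$)
$T{\left(r,G \right)} = - 20 G + 36 r$ ($T{\left(r,G \right)} = 36 r - 20 G = - 20 G + 36 r$)
$- 5011 T{\left(2,3 \right)} = - 5011 \left(\left(-20\right) 3 + 36 \cdot 2\right) = - 5011 \left(-60 + 72\right) = \left(-5011\right) 12 = -60132$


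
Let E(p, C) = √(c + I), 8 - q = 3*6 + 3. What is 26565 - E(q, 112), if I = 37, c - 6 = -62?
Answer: 26565 - I*√19 ≈ 26565.0 - 4.3589*I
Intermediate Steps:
c = -56 (c = 6 - 62 = -56)
q = -13 (q = 8 - (3*6 + 3) = 8 - (18 + 3) = 8 - 1*21 = 8 - 21 = -13)
E(p, C) = I*√19 (E(p, C) = √(-56 + 37) = √(-19) = I*√19)
26565 - E(q, 112) = 26565 - I*√19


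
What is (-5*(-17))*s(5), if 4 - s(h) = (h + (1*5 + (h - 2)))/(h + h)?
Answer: 459/2 ≈ 229.50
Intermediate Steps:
s(h) = 4 - (3 + 2*h)/(2*h) (s(h) = 4 - (h + (1*5 + (h - 2)))/(h + h) = 4 - (h + (5 + (-2 + h)))/(2*h) = 4 - (h + (3 + h))*1/(2*h) = 4 - (3 + 2*h)*1/(2*h) = 4 - (3 + 2*h)/(2*h))
(-5*(-17))*s(5) = (-5*(-17))*(3 - 3/2/5) = 85*(3 - 3/2*⅕) = 85*(3 - 3/10) = 85*(27/10) = 459/2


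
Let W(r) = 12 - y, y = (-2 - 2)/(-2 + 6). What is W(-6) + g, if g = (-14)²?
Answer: 209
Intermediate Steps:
g = 196
y = -1 (y = -4/4 = -4*¼ = -1)
W(r) = 13 (W(r) = 12 - 1*(-1) = 12 + 1 = 13)
W(-6) + g = 13 + 196 = 209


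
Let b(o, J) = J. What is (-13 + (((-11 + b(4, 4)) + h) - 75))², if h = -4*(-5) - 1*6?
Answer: 6561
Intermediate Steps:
h = 14 (h = 20 - 6 = 14)
(-13 + (((-11 + b(4, 4)) + h) - 75))² = (-13 + (((-11 + 4) + 14) - 75))² = (-13 + ((-7 + 14) - 75))² = (-13 + (7 - 75))² = (-13 - 68)² = (-81)² = 6561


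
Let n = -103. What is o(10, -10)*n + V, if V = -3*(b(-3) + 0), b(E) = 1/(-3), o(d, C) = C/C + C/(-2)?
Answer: -617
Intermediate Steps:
o(d, C) = 1 - C/2 (o(d, C) = 1 + C*(-½) = 1 - C/2)
b(E) = -⅓
V = 1 (V = -3*(-⅓ + 0) = -3*(-⅓) = 1)
o(10, -10)*n + V = (1 - ½*(-10))*(-103) + 1 = (1 + 5)*(-103) + 1 = 6*(-103) + 1 = -618 + 1 = -617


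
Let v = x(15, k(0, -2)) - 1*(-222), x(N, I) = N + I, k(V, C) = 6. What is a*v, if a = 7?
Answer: 1701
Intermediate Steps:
x(N, I) = I + N
v = 243 (v = (6 + 15) - 1*(-222) = 21 + 222 = 243)
a*v = 7*243 = 1701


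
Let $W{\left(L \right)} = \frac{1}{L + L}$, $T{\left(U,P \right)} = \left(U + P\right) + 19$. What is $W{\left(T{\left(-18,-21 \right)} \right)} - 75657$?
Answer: $- \frac{3026281}{40} \approx -75657.0$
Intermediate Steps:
$T{\left(U,P \right)} = 19 + P + U$ ($T{\left(U,P \right)} = \left(P + U\right) + 19 = 19 + P + U$)
$W{\left(L \right)} = \frac{1}{2 L}$
$W{\left(T{\left(-18,-21 \right)} \right)} - 75657 = \frac{1}{2 \left(19 - 21 - 18\right)} - 75657 = \frac{1}{2 \left(-20\right)} - 75657 = \frac{1}{2} \left(- \frac{1}{20}\right) - 75657 = - \frac{1}{40} - 75657 = - \frac{3026281}{40}$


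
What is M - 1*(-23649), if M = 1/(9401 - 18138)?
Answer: 206621312/8737 ≈ 23649.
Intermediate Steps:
M = -1/8737 (M = 1/(-8737) = -1/8737 ≈ -0.00011446)
M - 1*(-23649) = -1/8737 - 1*(-23649) = -1/8737 + 23649 = 206621312/8737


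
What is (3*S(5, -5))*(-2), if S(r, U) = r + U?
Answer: 0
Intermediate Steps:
S(r, U) = U + r
(3*S(5, -5))*(-2) = (3*(-5 + 5))*(-2) = (3*0)*(-2) = 0*(-2) = 0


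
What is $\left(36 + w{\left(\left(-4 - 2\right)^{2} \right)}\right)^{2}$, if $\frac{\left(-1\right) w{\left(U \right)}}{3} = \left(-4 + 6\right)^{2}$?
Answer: $576$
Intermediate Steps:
$w{\left(U \right)} = -12$ ($w{\left(U \right)} = - 3 \left(-4 + 6\right)^{2} = - 3 \cdot 2^{2} = \left(-3\right) 4 = -12$)
$\left(36 + w{\left(\left(-4 - 2\right)^{2} \right)}\right)^{2} = \left(36 - 12\right)^{2} = 24^{2} = 576$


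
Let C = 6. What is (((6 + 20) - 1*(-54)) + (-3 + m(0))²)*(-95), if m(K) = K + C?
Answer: -8455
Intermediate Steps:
m(K) = 6 + K (m(K) = K + 6 = 6 + K)
(((6 + 20) - 1*(-54)) + (-3 + m(0))²)*(-95) = (((6 + 20) - 1*(-54)) + (-3 + (6 + 0))²)*(-95) = ((26 + 54) + (-3 + 6)²)*(-95) = (80 + 3²)*(-95) = (80 + 9)*(-95) = 89*(-95) = -8455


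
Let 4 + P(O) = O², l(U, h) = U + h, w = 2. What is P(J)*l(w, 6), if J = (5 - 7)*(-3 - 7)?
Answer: 3168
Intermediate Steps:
J = 20 (J = -2*(-10) = 20)
P(O) = -4 + O²
P(J)*l(w, 6) = (-4 + 20²)*(2 + 6) = (-4 + 400)*8 = 396*8 = 3168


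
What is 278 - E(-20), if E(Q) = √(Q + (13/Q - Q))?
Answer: 278 - I*√65/10 ≈ 278.0 - 0.80623*I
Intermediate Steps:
E(Q) = √13*√(1/Q) (E(Q) = √(Q + (-Q + 13/Q)) = √(13/Q) = √13*√(1/Q))
278 - E(-20) = 278 - √13*√(1/(-20)) = 278 - √13*√(-1/20) = 278 - √13*I*√5/10 = 278 - I*√65/10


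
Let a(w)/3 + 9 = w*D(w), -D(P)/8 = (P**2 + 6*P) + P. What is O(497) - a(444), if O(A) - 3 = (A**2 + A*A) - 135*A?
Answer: 2134227017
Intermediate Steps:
D(P) = -56*P - 8*P**2 (D(P) = -8*((P**2 + 6*P) + P) = -8*(P**2 + 7*P) = -56*P - 8*P**2)
O(A) = 3 - 135*A + 2*A**2 (O(A) = 3 + ((A**2 + A*A) - 135*A) = 3 + ((A**2 + A**2) - 135*A) = 3 + (2*A**2 - 135*A) = 3 + (-135*A + 2*A**2) = 3 - 135*A + 2*A**2)
a(w) = -27 - 24*w**2*(7 + w) (a(w) = -27 + 3*(w*(-8*w*(7 + w))) = -27 + 3*(-8*w**2*(7 + w)) = -27 - 24*w**2*(7 + w))
O(497) - a(444) = (3 - 135*497 + 2*497**2) - (-27 + 24*444**2*(-7 - 1*444)) = (3 - 67095 + 2*247009) - (-27 + 24*197136*(-7 - 444)) = (3 - 67095 + 494018) - (-27 + 24*197136*(-451)) = 426926 - (-27 - 2133800064) = 426926 - 1*(-2133800091) = 426926 + 2133800091 = 2134227017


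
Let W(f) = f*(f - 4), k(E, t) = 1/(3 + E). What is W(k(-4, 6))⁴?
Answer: 625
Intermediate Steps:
W(f) = f*(-4 + f)
W(k(-4, 6))⁴ = ((-4 + 1/(3 - 4))/(3 - 4))⁴ = ((-4 + 1/(-1))/(-1))⁴ = (-(-4 - 1))⁴ = (-1*(-5))⁴ = 5⁴ = 625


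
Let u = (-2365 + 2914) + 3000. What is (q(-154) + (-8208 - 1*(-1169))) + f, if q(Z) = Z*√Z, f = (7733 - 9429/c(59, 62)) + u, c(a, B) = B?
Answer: 253637/62 - 154*I*√154 ≈ 4090.9 - 1911.1*I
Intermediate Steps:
u = 3549 (u = 549 + 3000 = 3549)
f = 690055/62 (f = (7733 - 9429/62) + 3549 = 470017/62 + 3549 = 690055/62 ≈ 11130.)
q(Z) = Z^(3/2)
(q(-154) + (-8208 - 1*(-1169))) + f = ((-154)^(3/2) + (-8208 - 1*(-1169))) + 690055/62 = (-154*I*√154 + (-8208 + 1169)) + 690055/62 = (-154*I*√154 - 7039) + 690055/62 = (-7039 - 154*I*√154) + 690055/62 = 253637/62 - 154*I*√154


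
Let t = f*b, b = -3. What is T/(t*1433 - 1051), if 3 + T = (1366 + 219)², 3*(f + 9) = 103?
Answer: -2512222/109959 ≈ -22.847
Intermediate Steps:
f = 76/3 (f = -9 + (⅓)*103 = -9 + 103/3 = 76/3 ≈ 25.333)
T = 2512222 (T = -3 + (1366 + 219)² = -3 + 1585² = -3 + 2512225 = 2512222)
t = -76 (t = (76/3)*(-3) = -76)
T/(t*1433 - 1051) = 2512222/(-76*1433 - 1051) = 2512222/(-108908 - 1051) = 2512222/(-109959) = 2512222*(-1/109959) = -2512222/109959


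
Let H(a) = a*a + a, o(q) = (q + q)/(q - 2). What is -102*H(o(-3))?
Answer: -6732/25 ≈ -269.28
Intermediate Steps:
o(q) = 2*q/(-2 + q) (o(q) = (2*q)/(-2 + q) = 2*q/(-2 + q))
H(a) = a + a² (H(a) = a² + a = a + a²)
-102*H(o(-3)) = -102*2*(-3)/(-2 - 3)*(1 + 2*(-3)/(-2 - 3)) = -102*2*(-3)/(-5)*(1 + 2*(-3)/(-5)) = -102*2*(-3)*(-⅕)*(1 + 2*(-3)*(-⅕)) = -612*(1 + 6/5)/5 = -612*11/(5*5) = -102*66/25 = -6732/25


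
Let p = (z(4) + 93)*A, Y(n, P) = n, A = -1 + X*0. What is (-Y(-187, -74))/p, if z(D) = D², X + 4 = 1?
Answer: -187/109 ≈ -1.7156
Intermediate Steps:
X = -3 (X = -4 + 1 = -3)
A = -1 (A = -1 - 3*0 = -1 + 0 = -1)
p = -109 (p = (4² + 93)*(-1) = (16 + 93)*(-1) = 109*(-1) = -109)
(-Y(-187, -74))/p = -1*(-187)/(-109) = 187*(-1/109) = -187/109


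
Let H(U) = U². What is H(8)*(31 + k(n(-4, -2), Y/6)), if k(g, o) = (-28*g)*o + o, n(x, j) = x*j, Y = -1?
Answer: 13088/3 ≈ 4362.7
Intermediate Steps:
n(x, j) = j*x
k(g, o) = o - 28*g*o (k(g, o) = -28*g*o + o = o - 28*g*o)
H(8)*(31 + k(n(-4, -2), Y/6)) = 8²*(31 + (-1/6)*(1 - (-56)*(-4))) = 64*(31 + ((⅙)*(-1))*(1 - 28*8)) = 64*(31 - (1 - 224)/6) = 64*(31 - ⅙*(-223)) = 64*(31 + 223/6) = 64*(409/6) = 13088/3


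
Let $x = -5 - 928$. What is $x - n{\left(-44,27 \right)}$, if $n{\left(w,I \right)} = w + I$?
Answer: $-916$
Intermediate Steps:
$n{\left(w,I \right)} = I + w$
$x = -933$ ($x = -5 - 928 = -933$)
$x - n{\left(-44,27 \right)} = -933 - \left(27 - 44\right) = -933 - -17 = -933 + 17 = -916$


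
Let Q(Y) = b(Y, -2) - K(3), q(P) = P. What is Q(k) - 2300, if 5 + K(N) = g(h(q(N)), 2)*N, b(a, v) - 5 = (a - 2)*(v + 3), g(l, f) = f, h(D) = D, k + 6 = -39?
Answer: -2343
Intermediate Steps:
k = -45 (k = -6 - 39 = -45)
b(a, v) = 5 + (-2 + a)*(3 + v) (b(a, v) = 5 + (a - 2)*(v + 3) = 5 + (-2 + a)*(3 + v))
K(N) = -5 + 2*N
Q(Y) = 2 + Y (Q(Y) = (-1 - 2*(-2) + 3*Y + Y*(-2)) - (-5 + 2*3) = (-1 + 4 + 3*Y - 2*Y) - (-5 + 6) = (3 + Y) - 1*1 = (3 + Y) - 1 = 2 + Y)
Q(k) - 2300 = (2 - 45) - 2300 = -43 - 2300 = -2343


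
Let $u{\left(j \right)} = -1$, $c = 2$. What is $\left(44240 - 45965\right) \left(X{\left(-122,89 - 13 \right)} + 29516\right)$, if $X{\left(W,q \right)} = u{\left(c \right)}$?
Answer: $-50913375$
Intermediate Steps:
$X{\left(W,q \right)} = -1$
$\left(44240 - 45965\right) \left(X{\left(-122,89 - 13 \right)} + 29516\right) = \left(44240 - 45965\right) \left(-1 + 29516\right) = \left(-1725\right) 29515 = -50913375$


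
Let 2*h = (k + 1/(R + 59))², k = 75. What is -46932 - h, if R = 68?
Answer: -802338566/16129 ≈ -49745.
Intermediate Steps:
h = 45372338/16129 (h = (75 + 1/(68 + 59))²/2 = (75 + 1/127)²/2 = (9526/127)²/2 = (½)*(90744676/16129) = 45372338/16129 ≈ 2813.1)
-46932 - h = -46932 - 1*45372338/16129 = -46932 - 45372338/16129 = -802338566/16129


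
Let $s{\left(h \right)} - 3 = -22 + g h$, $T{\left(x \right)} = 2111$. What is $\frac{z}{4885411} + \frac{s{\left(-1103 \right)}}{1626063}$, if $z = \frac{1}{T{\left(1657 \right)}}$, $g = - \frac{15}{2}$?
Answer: $\frac{170238388216973}{33539509174422246} \approx 0.0050758$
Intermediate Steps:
$g = - \frac{15}{2}$ ($g = \left(-15\right) \frac{1}{2} = - \frac{15}{2} \approx -7.5$)
$s{\left(h \right)} = -19 - \frac{15 h}{2}$ ($s{\left(h \right)} = 3 - \left(22 + \frac{15 h}{2}\right) = -19 - \frac{15 h}{2}$)
$z = \frac{1}{2111} \approx 0.00047371$
$\frac{z}{4885411} + \frac{s{\left(-1103 \right)}}{1626063} = \frac{1}{2111 \cdot 4885411} + \frac{-19 - - \frac{16545}{2}}{1626063} = \frac{1}{2111} \cdot \frac{1}{4885411} + \left(-19 + \frac{16545}{2}\right) \frac{1}{1626063} = \frac{1}{10313102621} + \frac{16507}{2} \cdot \frac{1}{1626063} = \frac{1}{10313102621} + \frac{16507}{3252126} = \frac{170238388216973}{33539509174422246}$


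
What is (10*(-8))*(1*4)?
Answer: -320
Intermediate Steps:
(10*(-8))*(1*4) = -80*4 = -320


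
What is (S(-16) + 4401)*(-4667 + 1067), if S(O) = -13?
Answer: -15796800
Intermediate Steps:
(S(-16) + 4401)*(-4667 + 1067) = (-13 + 4401)*(-4667 + 1067) = 4388*(-3600) = -15796800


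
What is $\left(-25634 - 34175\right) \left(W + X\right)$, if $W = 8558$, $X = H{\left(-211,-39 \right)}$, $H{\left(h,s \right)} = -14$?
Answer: $-511008096$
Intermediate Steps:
$X = -14$
$\left(-25634 - 34175\right) \left(W + X\right) = \left(-25634 - 34175\right) \left(8558 - 14\right) = \left(-59809\right) 8544 = -511008096$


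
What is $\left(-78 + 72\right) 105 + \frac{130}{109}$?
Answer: $- \frac{68540}{109} \approx -628.81$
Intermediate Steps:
$\left(-78 + 72\right) 105 + \frac{130}{109} = \left(-6\right) 105 + 130 \cdot \frac{1}{109} = -630 + \frac{130}{109} = - \frac{68540}{109}$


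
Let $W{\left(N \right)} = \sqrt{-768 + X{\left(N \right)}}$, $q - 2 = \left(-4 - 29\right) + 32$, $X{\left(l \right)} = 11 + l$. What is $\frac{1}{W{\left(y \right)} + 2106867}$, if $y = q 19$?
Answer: $\frac{17129}{36088524849} - \frac{i \sqrt{82}}{1479629518809} \approx 4.7464 \cdot 10^{-7} - 6.12 \cdot 10^{-12} i$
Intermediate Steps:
$q = 1$ ($q = 2 + \left(\left(-4 - 29\right) + 32\right) = 2 + \left(-33 + 32\right) = 2 - 1 = 1$)
$y = 19$ ($y = 1 \cdot 19 = 19$)
$W{\left(N \right)} = \sqrt{-757 + N}$ ($W{\left(N \right)} = \sqrt{-768 + \left(11 + N\right)} = \sqrt{-757 + N}$)
$\frac{1}{W{\left(y \right)} + 2106867} = \frac{1}{\sqrt{-757 + 19} + 2106867} = \frac{1}{\sqrt{-738} + 2106867} = \frac{1}{3 i \sqrt{82} + 2106867} = \frac{1}{2106867 + 3 i \sqrt{82}}$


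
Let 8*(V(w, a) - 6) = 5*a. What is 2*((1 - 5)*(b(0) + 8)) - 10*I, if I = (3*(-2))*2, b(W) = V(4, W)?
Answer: 8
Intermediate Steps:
V(w, a) = 6 + 5*a/8 (V(w, a) = 6 + (5*a)/8 = 6 + 5*a/8)
b(W) = 6 + 5*W/8
I = -12 (I = -6*2 = -12)
2*((1 - 5)*(b(0) + 8)) - 10*I = 2*((1 - 5)*((6 + (5/8)*0) + 8)) - 10*(-12) = 2*(-4*((6 + 0) + 8)) + 120 = 2*(-4*(6 + 8)) + 120 = 2*(-4*14) + 120 = 2*(-56) + 120 = -112 + 120 = 8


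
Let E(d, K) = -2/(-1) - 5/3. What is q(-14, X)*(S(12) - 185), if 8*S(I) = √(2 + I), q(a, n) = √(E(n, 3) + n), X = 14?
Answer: √129*(-1480 + √14)/24 ≈ -698.63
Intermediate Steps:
E(d, K) = ⅓ (E(d, K) = -2*(-1) - 5*⅓ = 2 - 5/3 = ⅓)
q(a, n) = √(⅓ + n)
S(I) = √(2 + I)/8
q(-14, X)*(S(12) - 185) = (√(3 + 9*14)/3)*(√(2 + 12)/8 - 185) = (√(3 + 126)/3)*(√14/8 - 185) = (√129/3)*(-185 + √14/8) = √129*(-185 + √14/8)/3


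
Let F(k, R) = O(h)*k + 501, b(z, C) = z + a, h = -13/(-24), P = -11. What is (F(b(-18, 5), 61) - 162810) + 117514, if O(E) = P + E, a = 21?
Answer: -358611/8 ≈ -44826.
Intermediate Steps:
h = 13/24 (h = -13*(-1/24) = 13/24 ≈ 0.54167)
O(E) = -11 + E
b(z, C) = 21 + z (b(z, C) = z + 21 = 21 + z)
F(k, R) = 501 - 251*k/24 (F(k, R) = (-11 + 13/24)*k + 501 = -251*k/24 + 501 = 501 - 251*k/24)
(F(b(-18, 5), 61) - 162810) + 117514 = ((501 - 251*(21 - 18)/24) - 162810) + 117514 = ((501 - 251/24*3) - 162810) + 117514 = ((501 - 251/8) - 162810) + 117514 = (3757/8 - 162810) + 117514 = -1298723/8 + 117514 = -358611/8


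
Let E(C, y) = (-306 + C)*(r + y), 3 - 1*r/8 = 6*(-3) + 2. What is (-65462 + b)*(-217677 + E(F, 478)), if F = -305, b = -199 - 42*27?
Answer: 40251134565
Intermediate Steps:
b = -1333 (b = -199 - 1134 = -1333)
r = 152 (r = 24 - 8*(6*(-3) + 2) = 24 - 8*(-18 + 2) = 24 - 8*(-16) = 24 + 128 = 152)
E(C, y) = (-306 + C)*(152 + y)
(-65462 + b)*(-217677 + E(F, 478)) = (-65462 - 1333)*(-217677 + (-46512 - 306*478 + 152*(-305) - 305*478)) = -66795*(-217677 + (-46512 - 146268 - 46360 - 145790)) = -66795*(-217677 - 384930) = -66795*(-602607) = 40251134565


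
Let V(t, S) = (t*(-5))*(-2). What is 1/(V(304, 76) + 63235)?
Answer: 1/66275 ≈ 1.5089e-5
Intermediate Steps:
V(t, S) = 10*t (V(t, S) = -5*t*(-2) = 10*t)
1/(V(304, 76) + 63235) = 1/(10*304 + 63235) = 1/(3040 + 63235) = 1/66275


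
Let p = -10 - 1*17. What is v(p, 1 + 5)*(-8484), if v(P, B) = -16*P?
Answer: -3665088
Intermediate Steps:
p = -27 (p = -10 - 17 = -27)
v(p, 1 + 5)*(-8484) = -16*(-27)*(-8484) = 432*(-8484) = -3665088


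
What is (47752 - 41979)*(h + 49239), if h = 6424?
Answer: 321342499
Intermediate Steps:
(47752 - 41979)*(h + 49239) = (47752 - 41979)*(6424 + 49239) = 5773*55663 = 321342499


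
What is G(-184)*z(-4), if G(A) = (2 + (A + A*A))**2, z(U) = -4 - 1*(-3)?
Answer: -1133938276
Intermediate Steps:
z(U) = -1 (z(U) = -4 + 3 = -1)
G(A) = (2 + A + A**2)**2 (G(A) = (2 + (A + A**2))**2 = (2 + A + A**2)**2)
G(-184)*z(-4) = (2 - 184 + (-184)**2)**2*(-1) = (2 - 184 + 33856)**2*(-1) = 33674**2*(-1) = 1133938276*(-1) = -1133938276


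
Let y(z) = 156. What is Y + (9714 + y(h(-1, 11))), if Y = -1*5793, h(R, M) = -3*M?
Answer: 4077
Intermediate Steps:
Y = -5793
Y + (9714 + y(h(-1, 11))) = -5793 + (9714 + 156) = -5793 + 9870 = 4077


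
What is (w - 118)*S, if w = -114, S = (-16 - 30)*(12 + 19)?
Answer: 330832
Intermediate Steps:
S = -1426 (S = -46*31 = -1426)
(w - 118)*S = (-114 - 118)*(-1426) = -232*(-1426) = 330832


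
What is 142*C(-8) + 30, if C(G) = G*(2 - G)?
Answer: -11330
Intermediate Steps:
142*C(-8) + 30 = 142*(-8*(2 - 1*(-8))) + 30 = 142*(-8*(2 + 8)) + 30 = 142*(-8*10) + 30 = 142*(-80) + 30 = -11360 + 30 = -11330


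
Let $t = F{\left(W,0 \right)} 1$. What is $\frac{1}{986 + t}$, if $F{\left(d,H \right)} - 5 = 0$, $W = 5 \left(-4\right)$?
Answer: $\frac{1}{991} \approx 0.0010091$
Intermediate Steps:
$W = -20$
$F{\left(d,H \right)} = 5$ ($F{\left(d,H \right)} = 5 + 0 = 5$)
$t = 5$ ($t = 5 \cdot 1 = 5$)
$\frac{1}{986 + t} = \frac{1}{986 + 5} = \frac{1}{991}$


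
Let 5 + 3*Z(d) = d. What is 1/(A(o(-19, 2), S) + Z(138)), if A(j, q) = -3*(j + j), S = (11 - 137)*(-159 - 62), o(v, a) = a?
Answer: 3/97 ≈ 0.030928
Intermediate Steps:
Z(d) = -5/3 + d/3
S = 27846 (S = -126*(-221) = 27846)
A(j, q) = -6*j
1/(A(o(-19, 2), S) + Z(138)) = 1/(-6*2 + (-5/3 + (1/3)*138)) = 1/(-12 + (-5/3 + 46)) = 1/(-12 + 133/3) = 1/(97/3) = 3/97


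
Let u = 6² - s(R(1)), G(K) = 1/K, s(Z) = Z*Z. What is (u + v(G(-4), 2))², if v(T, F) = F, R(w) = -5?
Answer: 169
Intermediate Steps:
s(Z) = Z²
u = 11 (u = 6² - 1*(-5)² = 36 - 1*25 = 36 - 25 = 11)
(u + v(G(-4), 2))² = (11 + 2)² = 13² = 169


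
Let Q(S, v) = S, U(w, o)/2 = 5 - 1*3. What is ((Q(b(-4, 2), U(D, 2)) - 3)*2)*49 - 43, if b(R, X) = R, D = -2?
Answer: -729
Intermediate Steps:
U(w, o) = 4 (U(w, o) = 2*(5 - 1*3) = 2*(5 - 3) = 2*2 = 4)
((Q(b(-4, 2), U(D, 2)) - 3)*2)*49 - 43 = ((-4 - 3)*2)*49 - 43 = -7*2*49 - 43 = -14*49 - 43 = -686 - 43 = -729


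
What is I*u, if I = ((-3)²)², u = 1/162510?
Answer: 27/54170 ≈ 0.00049843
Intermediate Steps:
u = 1/162510 ≈ 6.1535e-6
I = 81 (I = 9² = 81)
I*u = 81*(1/162510) = 27/54170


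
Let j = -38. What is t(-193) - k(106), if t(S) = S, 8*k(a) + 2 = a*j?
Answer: 1243/4 ≈ 310.75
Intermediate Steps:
k(a) = -¼ - 19*a/4 (k(a) = -¼ + (a*(-38))/8 = -¼ + (-38*a)/8 = -¼ - 19*a/4)
t(-193) - k(106) = -193 - (-¼ - 19/4*106) = -193 - (-¼ - 1007/2) = -193 - 1*(-2015/4) = -193 + 2015/4 = 1243/4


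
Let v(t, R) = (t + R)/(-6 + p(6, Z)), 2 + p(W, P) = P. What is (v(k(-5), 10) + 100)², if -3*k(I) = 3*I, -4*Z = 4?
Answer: 87025/9 ≈ 9669.4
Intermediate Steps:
Z = -1 (Z = -¼*4 = -1)
k(I) = -I
p(W, P) = -2 + P
v(t, R) = -R/9 - t/9 (v(t, R) = (t + R)/(-6 + (-2 - 1)) = (R + t)/(-6 - 3) = (R + t)/(-9) = (R + t)*(-⅑) = -R/9 - t/9)
(v(k(-5), 10) + 100)² = ((-⅑*10 - (-1)*(-5)/9) + 100)² = ((-10/9 - ⅑*5) + 100)² = ((-10/9 - 5/9) + 100)² = (-5/3 + 100)² = (295/3)² = 87025/9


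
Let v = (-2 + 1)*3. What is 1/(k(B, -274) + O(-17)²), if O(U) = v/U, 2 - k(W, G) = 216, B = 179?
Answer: -289/61837 ≈ -0.0046736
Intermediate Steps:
v = -3 (v = -1*3 = -3)
k(W, G) = -214 (k(W, G) = 2 - 1*216 = 2 - 216 = -214)
O(U) = -3/U
1/(k(B, -274) + O(-17)²) = 1/(-214 + (-3/(-17))²) = 1/(-214 + (-3*(-1/17))²) = 1/(-214 + (3/17)²) = 1/(-214 + 9/289) = 1/(-61837/289) = -289/61837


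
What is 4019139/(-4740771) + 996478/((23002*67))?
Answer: -34998994264/173956270817 ≈ -0.20119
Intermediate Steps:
4019139/(-4740771) + 996478/((23002*67)) = 4019139*(-1/4740771) + 996478/1541134 = -1339713/1580257 + 996478*(1/1541134) = -1339713/1580257 + 71177/110081 = -34998994264/173956270817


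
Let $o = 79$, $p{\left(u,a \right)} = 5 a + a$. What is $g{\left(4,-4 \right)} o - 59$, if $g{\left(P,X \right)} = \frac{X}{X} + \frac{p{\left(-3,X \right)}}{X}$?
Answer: $494$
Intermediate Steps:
$p{\left(u,a \right)} = 6 a$
$g{\left(P,X \right)} = 7$ ($g{\left(P,X \right)} = \frac{X}{X} + \frac{6 X}{X} = 1 + 6 = 7$)
$g{\left(4,-4 \right)} o - 59 = 7 \cdot 79 - 59 = 553 - 59 = 494$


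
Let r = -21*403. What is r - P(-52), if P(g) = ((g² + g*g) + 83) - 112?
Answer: -13842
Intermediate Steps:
P(g) = -29 + 2*g² (P(g) = ((g² + g²) + 83) - 112 = (2*g² + 83) - 112 = (83 + 2*g²) - 112 = -29 + 2*g²)
r = -8463
r - P(-52) = -8463 - (-29 + 2*(-52)²) = -8463 - (-29 + 2*2704) = -8463 - (-29 + 5408) = -8463 - 1*5379 = -8463 - 5379 = -13842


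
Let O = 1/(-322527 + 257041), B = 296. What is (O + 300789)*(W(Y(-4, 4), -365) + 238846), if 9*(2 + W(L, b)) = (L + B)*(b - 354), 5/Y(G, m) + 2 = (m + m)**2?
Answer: 788399506860480619/12180396 ≈ 6.4727e+10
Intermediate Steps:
Y(G, m) = 5/(-2 + 4*m**2) (Y(G, m) = 5/(-2 + (m + m)**2) = 5/(-2 + (2*m)**2) = 5/(-2 + 4*m**2))
O = -1/65486 (O = 1/(-65486) = -1/65486 ≈ -1.5270e-5)
W(L, b) = -2 + (-354 + b)*(296 + L)/9 (W(L, b) = -2 + ((L + 296)*(b - 354))/9 = -2 + ((296 + L)*(-354 + b))/9 = -2 + ((-354 + b)*(296 + L))/9 = -2 + (-354 + b)*(296 + L)/9)
(O + 300789)*(W(Y(-4, 4), -365) + 238846) = (-1/65486 + 300789)*((-34934/3 - 295/(3*(-1 + 2*4**2)) + (296/9)*(-365) + (1/9)*(5/(2*(-1 + 2*4**2)))*(-365)) + 238846) = 19697468453*((-34934/3 - 295/(3*(-1 + 2*16)) - 108040/9 + (1/9)*(5/(2*(-1 + 2*16)))*(-365)) + 238846)/65486 = 19697468453*((-34934/3 - 295/(3*(-1 + 32)) - 108040/9 + (1/9)*(5/(2*(-1 + 32)))*(-365)) + 238846)/65486 = 19697468453*((-34934/3 - 295/(3*31) - 108040/9 + (1/9)*((5/2)/31)*(-365)) + 238846)/65486 = 19697468453*((-34934/3 - 295/(3*31) - 108040/9 + (1/9)*((5/2)*(1/31))*(-365)) + 238846)/65486 = 19697468453*((-34934/3 - 118/3*5/62 - 108040/9 + (1/9)*(5/62)*(-365)) + 238846)/65486 = 19697468453*((-34934/3 - 295/93 - 108040/9 - 1825/558) + 238846)/65486 = 19697468453*(-4399933/186 + 238846)/65486 = (19697468453/65486)*(40025423/186) = 788399506860480619/12180396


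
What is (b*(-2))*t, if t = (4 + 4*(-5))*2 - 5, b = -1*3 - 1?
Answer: -296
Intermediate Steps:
b = -4 (b = -3 - 1 = -4)
t = -37 (t = (4 - 20)*2 - 5 = -16*2 - 5 = -32 - 5 = -37)
(b*(-2))*t = -4*(-2)*(-37) = 8*(-37) = -296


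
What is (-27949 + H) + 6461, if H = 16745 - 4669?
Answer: -9412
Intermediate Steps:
H = 12076
(-27949 + H) + 6461 = (-27949 + 12076) + 6461 = -15873 + 6461 = -9412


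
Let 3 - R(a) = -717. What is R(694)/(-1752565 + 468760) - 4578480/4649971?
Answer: -130693855456/132659022659 ≈ -0.98519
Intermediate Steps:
R(a) = 720 (R(a) = 3 - 1*(-717) = 3 + 717 = 720)
R(694)/(-1752565 + 468760) - 4578480/4649971 = 720/(-1752565 + 468760) - 4578480/4649971 = 720/(-1283805) - 4578480*1/4649971 = 720*(-1/1283805) - 4578480/4649971 = -16/28529 - 4578480/4649971 = -130693855456/132659022659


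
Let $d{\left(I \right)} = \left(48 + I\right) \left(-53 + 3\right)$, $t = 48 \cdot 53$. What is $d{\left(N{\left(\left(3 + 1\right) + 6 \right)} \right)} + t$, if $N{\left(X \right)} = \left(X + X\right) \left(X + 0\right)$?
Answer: $-9856$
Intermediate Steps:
$t = 2544$
$N{\left(X \right)} = 2 X^{2}$ ($N{\left(X \right)} = 2 X X = 2 X^{2}$)
$d{\left(I \right)} = -2400 - 50 I$ ($d{\left(I \right)} = \left(48 + I\right) \left(-50\right) = -2400 - 50 I$)
$d{\left(N{\left(\left(3 + 1\right) + 6 \right)} \right)} + t = \left(-2400 - 50 \cdot 2 \left(\left(3 + 1\right) + 6\right)^{2}\right) + 2544 = \left(-2400 - 50 \cdot 2 \left(4 + 6\right)^{2}\right) + 2544 = \left(-2400 - 50 \cdot 2 \cdot 10^{2}\right) + 2544 = \left(-2400 - 50 \cdot 2 \cdot 100\right) + 2544 = \left(-2400 - 10000\right) + 2544 = -12400 + 2544 = -9856$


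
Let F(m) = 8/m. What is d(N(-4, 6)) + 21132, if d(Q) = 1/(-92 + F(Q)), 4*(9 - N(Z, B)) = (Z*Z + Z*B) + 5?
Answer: 75145353/3556 ≈ 21132.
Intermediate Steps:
N(Z, B) = 31/4 - Z**2/4 - B*Z/4 (N(Z, B) = 9 - ((Z*Z + Z*B) + 5)/4 = 9 - ((Z**2 + B*Z) + 5)/4 = 9 - (5 + Z**2 + B*Z)/4 = 9 + (-5/4 - Z**2/4 - B*Z/4) = 31/4 - Z**2/4 - B*Z/4)
d(Q) = 1/(-92 + 8/Q)
d(N(-4, 6)) + 21132 = -(31/4 - 1/4*(-4)**2 - 1/4*6*(-4))/(-8 + 92*(31/4 - 1/4*(-4)**2 - 1/4*6*(-4))) + 21132 = -(31/4 - 1/4*16 + 6)/(-8 + 92*(31/4 - 1/4*16 + 6)) + 21132 = -(31/4 - 4 + 6)/(-8 + 92*(31/4 - 4 + 6)) + 21132 = -1*39/4/(-8 + 92*(39/4)) + 21132 = -1*39/4/(-8 + 897) + 21132 = -1*39/4/889 + 21132 = -1*39/4*1/889 + 21132 = -39/3556 + 21132 = 75145353/3556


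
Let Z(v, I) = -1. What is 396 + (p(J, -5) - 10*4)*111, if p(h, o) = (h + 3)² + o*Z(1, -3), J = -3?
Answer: -3489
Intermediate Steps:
p(h, o) = (3 + h)² - o (p(h, o) = (h + 3)² + o*(-1) = (3 + h)² - o)
396 + (p(J, -5) - 10*4)*111 = 396 + (((3 - 3)² - 1*(-5)) - 10*4)*111 = 396 + ((0² + 5) - 40)*111 = 396 + ((0 + 5) - 40)*111 = 396 + (5 - 40)*111 = 396 - 35*111 = 396 - 3885 = -3489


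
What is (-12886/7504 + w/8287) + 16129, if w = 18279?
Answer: 501511347963/31092824 ≈ 16129.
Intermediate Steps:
(-12886/7504 + w/8287) + 16129 = (-12886/7504 + 18279/8287) + 16129 = (-12886*1/7504 + 18279*(1/8287)) + 16129 = (-6443/3752 + 18279/8287) + 16129 = 15189667/31092824 + 16129 = 501511347963/31092824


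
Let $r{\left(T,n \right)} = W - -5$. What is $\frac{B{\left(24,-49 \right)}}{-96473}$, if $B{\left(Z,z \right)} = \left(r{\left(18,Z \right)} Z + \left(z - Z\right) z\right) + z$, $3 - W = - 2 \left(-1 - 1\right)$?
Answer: $- \frac{3624}{96473} \approx -0.037565$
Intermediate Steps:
$W = -1$ ($W = 3 - - 2 \left(-1 - 1\right) = 3 - \left(-2\right) \left(-2\right) = 3 - 4 = -1$)
$r{\left(T,n \right)} = 4$ ($r{\left(T,n \right)} = -1 - -5 = -1 + 5 = 4$)
$B{\left(Z,z \right)} = z + 4 Z + z \left(z - Z\right)$ ($B{\left(Z,z \right)} = \left(4 Z + \left(z - Z\right) z\right) + z = \left(4 Z + z \left(z - Z\right)\right) + z = z + 4 Z + z \left(z - Z\right)$)
$\frac{B{\left(24,-49 \right)}}{-96473} = \frac{-49 + \left(-49\right)^{2} + 4 \cdot 24 - 24 \left(-49\right)}{-96473} = \left(-49 + 2401 + 96 + 1176\right) \left(- \frac{1}{96473}\right) = 3624 \left(- \frac{1}{96473}\right) = - \frac{3624}{96473}$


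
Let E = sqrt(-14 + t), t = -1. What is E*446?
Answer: 446*I*sqrt(15) ≈ 1727.4*I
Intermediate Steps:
E = I*sqrt(15) (E = sqrt(-14 - 1) = sqrt(-15) = I*sqrt(15) ≈ 3.873*I)
E*446 = (I*sqrt(15))*446 = 446*I*sqrt(15)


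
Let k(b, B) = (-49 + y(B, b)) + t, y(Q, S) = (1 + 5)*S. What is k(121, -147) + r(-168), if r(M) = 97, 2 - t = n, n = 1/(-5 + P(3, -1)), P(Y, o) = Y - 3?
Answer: 3881/5 ≈ 776.20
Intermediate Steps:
P(Y, o) = -3 + Y
y(Q, S) = 6*S
n = -1/5 (n = 1/(-5 + (-3 + 3)) = 1/(-5 + 0) = 1/(-5) = -1/5 ≈ -0.20000)
t = 11/5 (t = 2 - 1*(-1/5) = 2 + 1/5 = 11/5 ≈ 2.2000)
k(b, B) = -234/5 + 6*b (k(b, B) = (-49 + 6*b) + 11/5 = -234/5 + 6*b)
k(121, -147) + r(-168) = (-234/5 + 6*121) + 97 = (-234/5 + 726) + 97 = 3396/5 + 97 = 3881/5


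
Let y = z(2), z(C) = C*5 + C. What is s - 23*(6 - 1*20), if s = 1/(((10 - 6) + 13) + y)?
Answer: 9339/29 ≈ 322.03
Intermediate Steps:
z(C) = 6*C (z(C) = 5*C + C = 6*C)
y = 12 (y = 6*2 = 12)
s = 1/29 (s = 1/(((10 - 6) + 13) + 12) = 1/((4 + 13) + 12) = 1/(17 + 12) = 1/29 ≈ 0.034483)
s - 23*(6 - 1*20) = 1/29 - 23*(6 - 1*20) = 1/29 - 23*(6 - 20) = 1/29 - 23*(-14) = 1/29 + 322 = 9339/29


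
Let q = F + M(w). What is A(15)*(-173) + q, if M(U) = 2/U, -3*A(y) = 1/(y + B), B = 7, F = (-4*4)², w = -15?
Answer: 85301/330 ≈ 258.49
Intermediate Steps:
F = 256 (F = (-16)² = 256)
A(y) = -1/(3*(7 + y)) (A(y) = -1/(3*(y + 7)) = -1/(3*(7 + y)))
q = 3838/15 (q = 256 + 2/(-15) = 256 + 2*(-1/15) = 256 - 2/15 = 3838/15 ≈ 255.87)
A(15)*(-173) + q = -1/(21 + 3*15)*(-173) + 3838/15 = -1/(21 + 45)*(-173) + 3838/15 = -1/66*(-173) + 3838/15 = 173/66 + 3838/15 = 85301/330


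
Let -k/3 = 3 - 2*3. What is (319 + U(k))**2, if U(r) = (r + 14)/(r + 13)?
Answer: 49575681/484 ≈ 1.0243e+5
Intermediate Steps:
k = 9 (k = -3*(3 - 2*3) = -3*(3 - 6) = -3*(-3) = 9)
U(r) = (14 + r)/(13 + r)
(319 + U(k))**2 = (319 + (14 + 9)/(13 + 9))**2 = (319 + 23/22)**2 = (7041/22)**2 = 49575681/484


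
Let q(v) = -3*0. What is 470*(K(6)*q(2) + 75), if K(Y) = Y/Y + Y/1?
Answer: 35250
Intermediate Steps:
q(v) = 0
K(Y) = 1 + Y (K(Y) = 1 + Y*1 = 1 + Y)
470*(K(6)*q(2) + 75) = 470*((1 + 6)*0 + 75) = 470*(7*0 + 75) = 470*(0 + 75) = 470*75 = 35250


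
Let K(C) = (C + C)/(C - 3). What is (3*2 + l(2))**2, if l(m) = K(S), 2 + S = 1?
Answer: 169/4 ≈ 42.250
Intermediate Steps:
S = -1 (S = -2 + 1 = -1)
K(C) = 2*C/(-3 + C) (K(C) = (2*C)/(-3 + C) = 2*C/(-3 + C))
l(m) = 1/2 (l(m) = 2*(-1)/(-3 - 1) = 2*(-1)/(-4) = 2*(-1)*(-1/4) = 1/2)
(3*2 + l(2))**2 = (3*2 + 1/2)**2 = (6 + 1/2)**2 = (13/2)**2 = 169/4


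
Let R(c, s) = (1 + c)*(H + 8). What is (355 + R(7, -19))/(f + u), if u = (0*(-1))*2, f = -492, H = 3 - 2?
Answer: -427/492 ≈ -0.86789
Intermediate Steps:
H = 1
u = 0 (u = 0*2 = 0)
R(c, s) = 9 + 9*c (R(c, s) = (1 + c)*(1 + 8) = (1 + c)*9 = 9 + 9*c)
(355 + R(7, -19))/(f + u) = (355 + (9 + 9*7))/(-492 + 0) = (355 + (9 + 63))/(-492) = (355 + 72)*(-1/492) = 427*(-1/492) = -427/492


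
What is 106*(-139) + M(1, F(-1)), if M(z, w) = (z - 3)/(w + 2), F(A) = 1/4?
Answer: -132614/9 ≈ -14735.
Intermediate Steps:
F(A) = 1/4
M(z, w) = (-3 + z)/(2 + w)
106*(-139) + M(1, F(-1)) = 106*(-139) + (-3 + 1)/(2 + 1/4) = -14734 - 2/(9/4) = -14734 + (4/9)*(-2) = -14734 - 8/9 = -132614/9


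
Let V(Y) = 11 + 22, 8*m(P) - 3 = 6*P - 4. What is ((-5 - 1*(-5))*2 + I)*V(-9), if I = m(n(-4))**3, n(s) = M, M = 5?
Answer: 804837/512 ≈ 1571.9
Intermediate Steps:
n(s) = 5
m(P) = -1/8 + 3*P/4 (m(P) = 3/8 + (6*P - 4)/8 = 3/8 + (-4 + 6*P)/8 = 3/8 + (-1/2 + 3*P/4) = -1/8 + 3*P/4)
I = 24389/512 (I = (-1/8 + (3/4)*5)**3 = (-1/8 + 15/4)**3 = (29/8)**3 = 24389/512 ≈ 47.635)
V(Y) = 33
((-5 - 1*(-5))*2 + I)*V(-9) = ((-5 - 1*(-5))*2 + 24389/512)*33 = ((-5 + 5)*2 + 24389/512)*33 = (0*2 + 24389/512)*33 = (0 + 24389/512)*33 = (24389/512)*33 = 804837/512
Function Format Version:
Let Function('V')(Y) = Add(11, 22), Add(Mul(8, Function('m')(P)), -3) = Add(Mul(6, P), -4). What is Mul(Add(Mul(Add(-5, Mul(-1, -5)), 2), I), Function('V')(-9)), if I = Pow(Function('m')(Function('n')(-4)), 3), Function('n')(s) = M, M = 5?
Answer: Rational(804837, 512) ≈ 1571.9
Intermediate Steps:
Function('n')(s) = 5
Function('m')(P) = Add(Rational(-1, 8), Mul(Rational(3, 4), P)) (Function('m')(P) = Add(Rational(3, 8), Mul(Rational(1, 8), Add(Mul(6, P), -4))) = Add(Rational(3, 8), Mul(Rational(1, 8), Add(-4, Mul(6, P)))) = Add(Rational(3, 8), Add(Rational(-1, 2), Mul(Rational(3, 4), P))) = Add(Rational(-1, 8), Mul(Rational(3, 4), P)))
I = Rational(24389, 512) (I = Pow(Add(Rational(-1, 8), Mul(Rational(3, 4), 5)), 3) = Pow(Add(Rational(-1, 8), Rational(15, 4)), 3) = Pow(Rational(29, 8), 3) = Rational(24389, 512) ≈ 47.635)
Function('V')(Y) = 33
Mul(Add(Mul(Add(-5, Mul(-1, -5)), 2), I), Function('V')(-9)) = Mul(Add(Mul(Add(-5, Mul(-1, -5)), 2), Rational(24389, 512)), 33) = Mul(Add(Mul(Add(-5, 5), 2), Rational(24389, 512)), 33) = Mul(Add(Mul(0, 2), Rational(24389, 512)), 33) = Mul(Add(0, Rational(24389, 512)), 33) = Mul(Rational(24389, 512), 33) = Rational(804837, 512)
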